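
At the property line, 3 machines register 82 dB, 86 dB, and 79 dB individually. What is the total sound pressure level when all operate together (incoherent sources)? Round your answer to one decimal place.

For uncorrelated sources the intensities add, so convert each level to linear form, sum, and take 10·log₁₀ of the total.
Σ 10^(L/10) = 10^(82/10) + 10^(86/10) + 10^(79/10) = 6.360e+08.
L_total = 10·log₁₀(6.360e+08) = 88.03 dB.

88.0 dB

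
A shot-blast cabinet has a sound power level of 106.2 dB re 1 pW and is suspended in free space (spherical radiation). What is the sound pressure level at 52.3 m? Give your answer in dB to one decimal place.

60.8 dB

The power spreads over a sphere of area 4π·r², so L_p = L_w − 10·log₁₀(4π·r²).
4π·r² = 3.437e+04 m², 10·log₁₀ of that is 45.362 dB.
L_p = 106.2 − 45.362 = 60.84 dB.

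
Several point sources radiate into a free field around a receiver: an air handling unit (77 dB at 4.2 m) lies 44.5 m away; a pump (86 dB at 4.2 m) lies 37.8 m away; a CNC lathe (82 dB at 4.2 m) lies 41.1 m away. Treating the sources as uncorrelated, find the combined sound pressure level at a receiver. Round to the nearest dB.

Propagate each source to the receiver with L = L_ref − 20·log₁₀(r/r_ref), then add intensities.
air handling unit: 77 − 20·log₁₀(44.5/4.2) = 77 − 20.50 = 56.50 dB.
pump: 86 − 20·log₁₀(37.8/4.2) = 86 − 19.08 = 66.92 dB.
CNC lathe: 82 − 20·log₁₀(41.1/4.2) = 82 − 19.81 = 62.19 dB.
Σ 10^(L/10) = 7.016e+06 → L_total = 10·log₁₀(7.016e+06) = 68.46 dB.

68 dB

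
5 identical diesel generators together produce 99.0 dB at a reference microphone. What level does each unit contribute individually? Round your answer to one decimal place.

92.0 dB

5 equal contributions raise the level by 10·log₁₀ 5 = 6.990 dB, so each unit alone gives 99.0 − 6.990.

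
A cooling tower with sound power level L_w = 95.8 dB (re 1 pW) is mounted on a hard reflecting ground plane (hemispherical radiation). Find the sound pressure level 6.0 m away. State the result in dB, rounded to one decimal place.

72.3 dB

L_p = L_w − 10·log₁₀(2π·r²) with r = 6.0 m.
2π·r² = 226.2 m², 10·log₁₀ of that is 23.545 dB.
L_p = 95.8 − 23.545 = 72.26 dB.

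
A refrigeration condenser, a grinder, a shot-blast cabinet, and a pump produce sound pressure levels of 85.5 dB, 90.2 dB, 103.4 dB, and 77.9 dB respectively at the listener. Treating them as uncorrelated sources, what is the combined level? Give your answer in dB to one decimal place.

103.7 dB

Incoherent sources combine by intensity addition: L_total = 10·log₁₀(Σ 10^(L_i/10)).
Σ 10^(L/10) = 10^(85.5/10) + 10^(90.2/10) + 10^(103.4/10) + 10^(77.9/10) = 2.334e+10.
L_total = 10·log₁₀(2.334e+10) = 103.68 dB.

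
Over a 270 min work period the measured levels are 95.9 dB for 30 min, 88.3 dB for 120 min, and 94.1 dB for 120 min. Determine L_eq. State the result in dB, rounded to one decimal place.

The energy average is taken in the linear domain: L_eq = 10·log₁₀[(Σ tᵢ·10^(Lᵢ/10))/T], T = 270 min.
Σ tᵢ·10^(Lᵢ/10) = 30·10^(95.9/10) + 120·10^(88.3/10) + 120·10^(94.1/10) = 5.063e+11.
L_eq = 10·log₁₀(5.063e+11/270) = 92.73 dB.

92.7 dB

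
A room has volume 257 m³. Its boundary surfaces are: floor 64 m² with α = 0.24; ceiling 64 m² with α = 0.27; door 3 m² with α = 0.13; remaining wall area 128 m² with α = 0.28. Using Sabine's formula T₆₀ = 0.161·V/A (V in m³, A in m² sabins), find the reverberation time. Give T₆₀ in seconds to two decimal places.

Total absorption A = 64·0.24 + 64·0.27 + 3·0.13 + 128·0.28 = 68.87 m² sabins.
T₆₀ = 0.161 × 257 / 68.87 = 0.601 s.

0.60 s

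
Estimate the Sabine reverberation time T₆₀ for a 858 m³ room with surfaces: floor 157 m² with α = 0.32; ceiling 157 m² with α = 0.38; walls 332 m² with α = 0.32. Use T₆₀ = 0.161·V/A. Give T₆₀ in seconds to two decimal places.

A = Σ Sᵢαᵢ = 157·0.32 + 157·0.38 + 332·0.32 = 216.14 m².
T₆₀ = 0.161 × 858 / 216.14 = 0.639 s.

0.64 s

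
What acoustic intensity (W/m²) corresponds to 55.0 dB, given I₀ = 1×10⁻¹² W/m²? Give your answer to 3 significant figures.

L = 10·log₁₀(I/I₀) ⇒ I = I₀·10^(L/10) = 10⁻¹² × 10^5.50.

3.16e-07 W/m²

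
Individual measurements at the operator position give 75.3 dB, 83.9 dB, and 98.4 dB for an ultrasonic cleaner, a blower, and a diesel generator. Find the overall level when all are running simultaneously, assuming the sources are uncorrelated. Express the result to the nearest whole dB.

99 dB

Incoherent sources combine by intensity addition: L_total = 10·log₁₀(Σ 10^(L_i/10)).
Σ 10^(L/10) = 10^(75.3/10) + 10^(83.9/10) + 10^(98.4/10) = 7.198e+09.
L_total = 10·log₁₀(7.198e+09) = 98.57 dB.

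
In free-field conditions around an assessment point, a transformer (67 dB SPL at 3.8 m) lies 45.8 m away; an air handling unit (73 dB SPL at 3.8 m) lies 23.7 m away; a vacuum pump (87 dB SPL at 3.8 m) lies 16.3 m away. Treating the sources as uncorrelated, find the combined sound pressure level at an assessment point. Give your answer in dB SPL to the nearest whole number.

74 dB SPL

Propagate each source to the receiver with L = L_ref − 20·log₁₀(r/r_ref), then add intensities.
transformer: 67 − 20·log₁₀(45.8/3.8) = 67 − 21.62 = 45.38 dB SPL.
air handling unit: 73 − 20·log₁₀(23.7/3.8) = 73 − 15.90 = 57.10 dB SPL.
vacuum pump: 87 − 20·log₁₀(16.3/3.8) = 87 − 12.65 = 74.35 dB SPL.
Σ 10^(L/10) = 2.779e+07 → L_total = 10·log₁₀(2.779e+07) = 74.44 dB SPL.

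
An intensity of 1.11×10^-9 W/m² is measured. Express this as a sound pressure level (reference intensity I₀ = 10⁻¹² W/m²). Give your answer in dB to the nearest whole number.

I/I₀ = 1.11×10^-9/10⁻¹² = 1.11×10^3, and L = 10·log₁₀(I/I₀).
L = 10·(0.0453 + 3) = 30.45 dB.

30 dB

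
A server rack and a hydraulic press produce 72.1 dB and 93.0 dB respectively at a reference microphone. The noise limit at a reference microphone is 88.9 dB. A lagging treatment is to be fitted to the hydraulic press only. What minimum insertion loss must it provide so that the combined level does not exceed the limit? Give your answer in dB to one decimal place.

Everything except the hydraulic press sums to 10^(72.1/10) = 1.622e+07 in linear terms, 72.10 dB.
To meet 88.9 dB overall, the treated hydraulic press may contribute at most 10^(88.9/10) − 1.622e+07 = 7.600e+08, i.e. 88.81 dB.
Required insertion loss = 93.0 − 88.81 = 4.19 dB.

4.2 dB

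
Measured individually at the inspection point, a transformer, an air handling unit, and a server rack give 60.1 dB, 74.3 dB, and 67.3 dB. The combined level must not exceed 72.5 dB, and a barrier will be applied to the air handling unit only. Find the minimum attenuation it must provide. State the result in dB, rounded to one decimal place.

3.7 dB

The untreated sources together contribute 10^(60.1/10) + 10^(67.3/10) = 6.394e+06, i.e. 68.06 dB.
The limit corresponds to 10^(72.5/10) = 1.778e+07; subtracting the fixed part leaves 1.139e+07 for the air handling unit, i.e. 70.56 dB.
Required insertion loss = 74.3 − 70.56 = 3.74 dB.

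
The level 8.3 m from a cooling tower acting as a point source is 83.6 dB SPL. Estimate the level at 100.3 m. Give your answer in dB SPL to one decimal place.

Point-source attenuation: ΔL = 20·log₁₀(r₂/r₁) = 20·log₁₀(100.3/8.3) = 21.644 dB.
L₂ = 83.6 − 20·log₁₀(100.3/8.3) = 83.6 − 21.644 = 61.96 dB SPL.

62.0 dB SPL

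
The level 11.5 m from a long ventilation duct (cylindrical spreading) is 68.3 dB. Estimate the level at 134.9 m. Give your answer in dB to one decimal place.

Cylindrical spreading from a line source gives a 10·log₁₀(r₂/r₁) drop.
L₂ = 68.3 − 10·log₁₀(134.9/11.5) = 68.3 − 10.693 = 57.61 dB.

57.6 dB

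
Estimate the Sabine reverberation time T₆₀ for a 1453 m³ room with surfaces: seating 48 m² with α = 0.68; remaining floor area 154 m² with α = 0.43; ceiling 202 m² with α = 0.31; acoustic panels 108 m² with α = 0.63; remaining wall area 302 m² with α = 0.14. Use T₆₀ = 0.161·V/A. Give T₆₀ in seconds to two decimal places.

0.86 s

Summing Sᵢαᵢ: 48·0.68 + 154·0.43 + 202·0.31 + 108·0.63 + 302·0.14 = 271.80 m².
T₆₀ = 0.161·V/A = 0.161·1453/271.80 = 0.861 s.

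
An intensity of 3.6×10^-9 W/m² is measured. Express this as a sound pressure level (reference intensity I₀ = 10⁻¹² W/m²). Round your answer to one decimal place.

35.6 dB

Dividing by I₀ shifts the exponent by 12: I/I₀ = 3.6×10^3.
L = 10·(0.5563 + 3) = 35.56 dB.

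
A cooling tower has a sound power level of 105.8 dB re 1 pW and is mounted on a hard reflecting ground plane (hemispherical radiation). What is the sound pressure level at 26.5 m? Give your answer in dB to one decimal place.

69.4 dB

L_p = L_w − 10·log₁₀(2π·r²) with r = 26.5 m.
2π·r² = 4412 m², 10·log₁₀ of that is 36.447 dB.
L_p = 105.8 − 36.447 = 69.35 dB.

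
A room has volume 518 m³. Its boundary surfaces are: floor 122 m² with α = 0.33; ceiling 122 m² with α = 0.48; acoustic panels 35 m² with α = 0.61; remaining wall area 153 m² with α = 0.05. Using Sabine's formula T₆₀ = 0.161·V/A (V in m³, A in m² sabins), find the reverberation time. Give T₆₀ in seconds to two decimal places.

Summing Sᵢαᵢ: 122·0.33 + 122·0.48 + 35·0.61 + 153·0.05 = 127.82 m².
T₆₀ = 0.161·V/A = 0.161·518/127.82 = 0.652 s.

0.65 s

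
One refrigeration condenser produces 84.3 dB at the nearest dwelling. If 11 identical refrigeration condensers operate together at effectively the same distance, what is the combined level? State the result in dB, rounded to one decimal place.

94.7 dB

With 11 equal, uncorrelated contributions the intensity is 11× that of one unit, giving a rise of 10·log₁₀ 11.
L_total = 84.3 + 10·log₁₀(11) = 84.3 + 10.414 = 94.71 dB.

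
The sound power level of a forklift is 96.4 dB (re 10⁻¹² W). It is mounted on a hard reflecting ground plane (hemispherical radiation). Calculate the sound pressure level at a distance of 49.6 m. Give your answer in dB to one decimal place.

54.5 dB

L_p = L_w − 10·log₁₀(2π·r²) with r = 49.6 m.
2π·r² = 1.546e+04 m², 10·log₁₀ of that is 41.891 dB.
L_p = 96.4 − 41.891 = 54.51 dB.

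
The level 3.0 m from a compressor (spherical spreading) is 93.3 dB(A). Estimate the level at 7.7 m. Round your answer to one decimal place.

For a point source, L₂ = L₁ − 20·log₁₀(r₂/r₁).
L₂ = 93.3 − 20·log₁₀(7.7/3.0) = 93.3 − 8.187 = 85.11 dB(A).

85.1 dB(A)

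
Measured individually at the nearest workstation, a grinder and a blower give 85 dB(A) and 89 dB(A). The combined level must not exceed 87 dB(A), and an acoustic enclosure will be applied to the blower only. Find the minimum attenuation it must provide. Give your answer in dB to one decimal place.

The untreated sources together contribute 10^(85/10) = 3.162e+08, i.e. 85.00 dB(A).
The limit corresponds to 10^(87/10) = 5.012e+08; subtracting the fixed part leaves 1.850e+08 for the blower, i.e. 82.67 dB(A).
So the blower must be reduced from 89 to 82.67 dB(A): IL = 6.33 dB.

6.3 dB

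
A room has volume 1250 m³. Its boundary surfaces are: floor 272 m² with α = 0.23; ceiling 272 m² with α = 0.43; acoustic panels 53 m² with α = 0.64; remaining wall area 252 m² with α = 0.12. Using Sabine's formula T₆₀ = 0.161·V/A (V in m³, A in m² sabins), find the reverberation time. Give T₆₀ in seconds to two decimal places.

0.83 s

Summing Sᵢαᵢ: 272·0.23 + 272·0.43 + 53·0.64 + 252·0.12 = 243.68 m².
T₆₀ = 0.161 × 1250 / 243.68 = 0.826 s.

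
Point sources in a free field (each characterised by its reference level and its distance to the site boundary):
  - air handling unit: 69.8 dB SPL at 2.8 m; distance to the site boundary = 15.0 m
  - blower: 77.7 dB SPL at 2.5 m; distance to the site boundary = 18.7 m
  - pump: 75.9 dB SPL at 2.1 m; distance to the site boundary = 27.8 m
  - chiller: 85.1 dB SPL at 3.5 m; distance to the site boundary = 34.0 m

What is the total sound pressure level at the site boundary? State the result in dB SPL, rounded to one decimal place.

First find each source's level at the receiver (point-source: −20·log₁₀(r/r_ref)), then combine on an intensity basis.
air handling unit: 69.8 − 20·log₁₀(15.0/2.8) = 69.8 − 14.58 = 55.22 dB SPL.
blower: 77.7 − 20·log₁₀(18.7/2.5) = 77.7 − 17.48 = 60.22 dB SPL.
pump: 75.9 − 20·log₁₀(27.8/2.1) = 75.9 − 22.44 = 53.46 dB SPL.
chiller: 85.1 − 20·log₁₀(34.0/3.5) = 85.1 − 19.75 = 65.35 dB SPL.
Σ 10^(L/10) = 5.036e+06 → L_total = 10·log₁₀(5.036e+06) = 67.02 dB SPL.

67.0 dB SPL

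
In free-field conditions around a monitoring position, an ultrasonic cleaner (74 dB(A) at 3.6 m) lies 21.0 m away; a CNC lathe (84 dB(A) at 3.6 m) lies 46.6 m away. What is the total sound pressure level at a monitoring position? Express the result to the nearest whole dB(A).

63 dB(A)

Apply inverse-square spreading to bring every level to the receiver, then sum 10^(L/10).
ultrasonic cleaner: 74 − 20·log₁₀(21.0/3.6) = 74 − 15.32 = 58.68 dB(A).
CNC lathe: 84 − 20·log₁₀(46.6/3.6) = 84 − 22.24 = 61.76 dB(A).
Σ 10^(L/10) = 2.237e+06 → L_total = 10·log₁₀(2.237e+06) = 63.50 dB(A).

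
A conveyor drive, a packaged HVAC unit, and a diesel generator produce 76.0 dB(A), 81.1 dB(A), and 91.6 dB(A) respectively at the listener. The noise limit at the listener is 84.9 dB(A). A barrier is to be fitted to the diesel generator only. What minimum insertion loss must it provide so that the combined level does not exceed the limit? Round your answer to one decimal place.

10.1 dB

The untreated sources together contribute 10^(76.0/10) + 10^(81.1/10) = 1.686e+08, i.e. 82.27 dB(A).
To meet 84.9 dB(A) overall, the treated diesel generator may contribute at most 10^(84.9/10) − 1.686e+08 = 1.404e+08, i.e. 81.47 dB(A).
Required insertion loss = 91.6 − 81.47 = 10.13 dB.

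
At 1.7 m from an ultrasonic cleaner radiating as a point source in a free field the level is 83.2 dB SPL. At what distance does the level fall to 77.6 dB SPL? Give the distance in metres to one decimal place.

3.2 m

For a point source L₁ − L₂ = 20·log₁₀(r₂/r₁), so r₂ = r₁·10^((L₁−L₂)/20).
r₂ = 1.7·10^((83.2−77.6)/20) = 1.7·10^(5.6/20) = 3.24 m.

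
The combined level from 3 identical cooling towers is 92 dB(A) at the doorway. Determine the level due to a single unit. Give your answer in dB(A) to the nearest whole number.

3 equal contributions raise the level by 10·log₁₀ 3 = 4.771 dB, so each unit alone gives 92 − 4.771.

87 dB(A)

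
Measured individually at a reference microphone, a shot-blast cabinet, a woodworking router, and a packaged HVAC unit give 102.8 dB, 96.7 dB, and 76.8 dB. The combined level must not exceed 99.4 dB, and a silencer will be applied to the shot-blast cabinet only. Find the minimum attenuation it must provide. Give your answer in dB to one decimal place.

6.8 dB

Everything except the shot-blast cabinet sums to 10^(96.7/10) + 10^(76.8/10) = 4.725e+09 in linear terms, 96.74 dB.
The limit corresponds to 10^(99.4/10) = 8.710e+09; subtracting the fixed part leaves 3.984e+09 for the shot-blast cabinet, i.e. 96.00 dB.
Required insertion loss = 102.8 − 96.00 = 6.80 dB.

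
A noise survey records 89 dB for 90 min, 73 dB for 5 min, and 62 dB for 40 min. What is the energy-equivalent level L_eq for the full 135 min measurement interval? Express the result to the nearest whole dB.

87 dB

The energy average is taken in the linear domain: L_eq = 10·log₁₀[(Σ tᵢ·10^(Lᵢ/10))/T], T = 135 min.
Σ tᵢ·10^(Lᵢ/10) = 90·10^(89/10) + 5·10^(73/10) + 40·10^(62/10) = 7.165e+10.
L_eq = 10·log₁₀(7.165e+10/135) = 87.25 dB.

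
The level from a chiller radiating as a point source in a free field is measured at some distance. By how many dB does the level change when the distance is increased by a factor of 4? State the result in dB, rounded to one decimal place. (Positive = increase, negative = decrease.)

A point source loses 6 dB per doubling of distance; generally ΔL = −20·log₁₀(r₂/r₁).
ΔL = −20·log₁₀(4) = -12.04 dB.

-12.0 dB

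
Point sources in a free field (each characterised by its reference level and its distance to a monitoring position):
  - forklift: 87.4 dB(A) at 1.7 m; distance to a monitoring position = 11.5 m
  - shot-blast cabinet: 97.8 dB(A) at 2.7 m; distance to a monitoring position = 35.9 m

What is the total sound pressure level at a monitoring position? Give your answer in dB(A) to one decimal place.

Apply inverse-square spreading to bring every level to the receiver, then sum 10^(L/10).
forklift: 87.4 − 20·log₁₀(11.5/1.7) = 87.4 − 16.60 = 70.80 dB(A).
shot-blast cabinet: 97.8 − 20·log₁₀(35.9/2.7) = 97.8 − 22.47 = 75.33 dB(A).
Σ 10^(L/10) = 4.609e+07 → L_total = 10·log₁₀(4.609e+07) = 76.64 dB(A).

76.6 dB(A)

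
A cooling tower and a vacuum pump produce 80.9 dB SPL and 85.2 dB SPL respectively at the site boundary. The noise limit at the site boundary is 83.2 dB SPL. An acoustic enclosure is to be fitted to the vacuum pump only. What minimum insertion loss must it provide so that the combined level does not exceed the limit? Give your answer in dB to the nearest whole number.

6 dB

The untreated sources together contribute 10^(80.9/10) = 1.230e+08, i.e. 80.90 dB SPL.
To meet 83.2 dB SPL overall, the treated vacuum pump may contribute at most 10^(83.2/10) − 1.230e+08 = 8.590e+07, i.e. 79.34 dB SPL.
So the vacuum pump must be reduced from 85.2 to 79.34 dB SPL: IL = 5.86 dB.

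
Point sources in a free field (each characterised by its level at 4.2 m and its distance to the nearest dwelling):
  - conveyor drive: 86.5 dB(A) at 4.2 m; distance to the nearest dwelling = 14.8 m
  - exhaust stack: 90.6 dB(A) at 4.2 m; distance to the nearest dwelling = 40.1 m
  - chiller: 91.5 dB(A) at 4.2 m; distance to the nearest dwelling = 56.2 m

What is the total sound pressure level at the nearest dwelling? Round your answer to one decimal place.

Apply inverse-square spreading to bring every level to the receiver, then sum 10^(L/10).
conveyor drive: 86.5 − 20·log₁₀(14.8/4.2) = 86.5 − 10.94 = 75.56 dB(A).
exhaust stack: 90.6 − 20·log₁₀(40.1/4.2) = 90.6 − 19.60 = 71.00 dB(A).
chiller: 91.5 − 20·log₁₀(56.2/4.2) = 91.5 − 22.53 = 68.97 dB(A).
Σ 10^(L/10) = 5.646e+07 → L_total = 10·log₁₀(5.646e+07) = 77.52 dB(A).

77.5 dB(A)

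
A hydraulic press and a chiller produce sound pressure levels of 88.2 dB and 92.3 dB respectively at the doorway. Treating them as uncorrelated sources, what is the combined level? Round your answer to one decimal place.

Incoherent sources combine by intensity addition: L_total = 10·log₁₀(Σ 10^(L_i/10)).
Σ 10^(L/10) = 10^(88.2/10) + 10^(92.3/10) = 2.359e+09.
L_total = 10·log₁₀(2.359e+09) = 93.73 dB.

93.7 dB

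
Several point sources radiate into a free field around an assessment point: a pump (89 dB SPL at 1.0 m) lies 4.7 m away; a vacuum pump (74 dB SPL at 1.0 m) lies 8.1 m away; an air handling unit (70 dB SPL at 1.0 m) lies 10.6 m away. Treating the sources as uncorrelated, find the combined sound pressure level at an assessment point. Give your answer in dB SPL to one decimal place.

75.6 dB SPL

Apply inverse-square spreading to bring every level to the receiver, then sum 10^(L/10).
pump: 89 − 20·log₁₀(4.7/1.0) = 89 − 13.44 = 75.56 dB SPL.
vacuum pump: 74 − 20·log₁₀(8.1/1.0) = 74 − 18.17 = 55.83 dB SPL.
air handling unit: 70 − 20·log₁₀(10.6/1.0) = 70 − 20.51 = 49.49 dB SPL.
Σ 10^(L/10) = 3.643e+07 → L_total = 10·log₁₀(3.643e+07) = 75.61 dB SPL.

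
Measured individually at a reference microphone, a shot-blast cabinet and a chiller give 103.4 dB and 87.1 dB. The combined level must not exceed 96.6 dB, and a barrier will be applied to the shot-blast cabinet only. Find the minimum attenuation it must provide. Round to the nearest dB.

7 dB

Everything except the shot-blast cabinet sums to 10^(87.1/10) = 5.129e+08 in linear terms, 87.10 dB.
The limit corresponds to 10^(96.6/10) = 4.571e+09; subtracting the fixed part leaves 4.058e+09 for the shot-blast cabinet, i.e. 96.08 dB.
Required insertion loss = 103.4 − 96.08 = 7.32 dB.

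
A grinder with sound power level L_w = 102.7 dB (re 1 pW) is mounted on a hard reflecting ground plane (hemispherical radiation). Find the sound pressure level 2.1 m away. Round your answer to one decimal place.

88.3 dB

The power spreads over a hemisphere of area 2π·r², so L_p = L_w − 10·log₁₀(2π·r²).
2π·r² = 27.71 m², 10·log₁₀ of that is 14.426 dB.
L_p = 102.7 − 14.426 = 88.27 dB.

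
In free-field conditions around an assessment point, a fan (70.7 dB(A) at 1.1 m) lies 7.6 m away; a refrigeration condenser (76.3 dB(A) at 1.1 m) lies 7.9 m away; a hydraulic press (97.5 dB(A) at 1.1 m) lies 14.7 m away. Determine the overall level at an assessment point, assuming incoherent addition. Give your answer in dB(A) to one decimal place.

75.1 dB(A)

First find each source's level at the receiver (point-source: −20·log₁₀(r/r_ref)), then combine on an intensity basis.
fan: 70.7 − 20·log₁₀(7.6/1.1) = 70.7 − 16.79 = 53.91 dB(A).
refrigeration condenser: 76.3 − 20·log₁₀(7.9/1.1) = 76.3 − 17.12 = 59.18 dB(A).
hydraulic press: 97.5 − 20·log₁₀(14.7/1.1) = 97.5 − 22.52 = 74.98 dB(A).
Σ 10^(L/10) = 3.256e+07 → L_total = 10·log₁₀(3.256e+07) = 75.13 dB(A).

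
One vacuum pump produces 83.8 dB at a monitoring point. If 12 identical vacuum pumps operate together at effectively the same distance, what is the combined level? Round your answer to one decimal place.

N identical incoherent sources raise the level by 10·log₁₀ N.
L_total = 83.8 + 10·log₁₀(12) = 83.8 + 10.792 = 94.59 dB.

94.6 dB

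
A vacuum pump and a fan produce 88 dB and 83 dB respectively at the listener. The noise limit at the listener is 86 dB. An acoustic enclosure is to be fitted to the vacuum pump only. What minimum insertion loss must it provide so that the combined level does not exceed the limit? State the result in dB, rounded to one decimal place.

The untreated sources together contribute 10^(83/10) = 1.995e+08, i.e. 83.00 dB.
The limit corresponds to 10^(86/10) = 3.981e+08; subtracting the fixed part leaves 1.986e+08 for the vacuum pump, i.e. 82.98 dB.
Required insertion loss = 88 − 82.98 = 5.02 dB.

5.0 dB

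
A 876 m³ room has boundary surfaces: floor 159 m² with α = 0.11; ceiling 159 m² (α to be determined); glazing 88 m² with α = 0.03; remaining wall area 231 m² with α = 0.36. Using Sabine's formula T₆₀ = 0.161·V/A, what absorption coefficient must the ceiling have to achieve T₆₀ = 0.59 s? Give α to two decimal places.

0.85

A = 0.161·V/T₆₀ = 0.161·876/0.59 = 239.04 m² sabins.
Absorption from the other surfaces = 159·0.11 + 88·0.03 + 231·0.36 = 103.29 m², so the ceiling must supply 135.75 m² over 159 m².
α = 135.75/159 = 0.854.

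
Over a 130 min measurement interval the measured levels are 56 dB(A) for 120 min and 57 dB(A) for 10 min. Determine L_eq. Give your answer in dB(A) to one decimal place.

Weight each interval's intensity by its duration and average over T = 130 min:
Σ tᵢ·10^(Lᵢ/10) = 120·10^(56/10) + 10·10^(57/10) = 5.278e+07.
L_eq = 10·log₁₀(5.278e+07/130) = 56.09 dB(A).

56.1 dB(A)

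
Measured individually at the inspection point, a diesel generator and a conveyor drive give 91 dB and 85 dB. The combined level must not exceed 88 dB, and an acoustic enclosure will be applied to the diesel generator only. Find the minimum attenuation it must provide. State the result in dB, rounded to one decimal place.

Fixed contribution from the other source: Σ 10^(L/10) = 10^(85/10) = 3.162e+08 (85.00 dB).
The limit corresponds to 10^(88/10) = 6.310e+08; subtracting the fixed part leaves 3.147e+08 for the diesel generator, i.e. 84.98 dB.
So the diesel generator must be reduced from 91 to 84.98 dB: IL = 6.02 dB.

6.0 dB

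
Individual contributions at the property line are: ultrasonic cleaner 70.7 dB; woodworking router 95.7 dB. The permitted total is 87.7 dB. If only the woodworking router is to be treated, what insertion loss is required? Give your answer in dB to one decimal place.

8.1 dB

The untreated sources together contribute 10^(70.7/10) = 1.175e+07, i.e. 70.70 dB.
The limit corresponds to 10^(87.7/10) = 5.888e+08; subtracting the fixed part leaves 5.771e+08 for the woodworking router, i.e. 87.61 dB.
Required insertion loss = 95.7 − 87.61 = 8.09 dB.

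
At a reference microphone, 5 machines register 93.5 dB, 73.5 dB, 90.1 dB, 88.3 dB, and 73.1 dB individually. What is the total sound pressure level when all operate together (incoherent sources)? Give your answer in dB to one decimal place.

Incoherent sources combine by intensity addition: L_total = 10·log₁₀(Σ 10^(L_i/10)).
Σ 10^(L/10) = 10^(93.5/10) + 10^(73.5/10) + 10^(90.1/10) + 10^(88.3/10) + 10^(73.1/10) = 3.981e+09.
L_total = 10·log₁₀(3.981e+09) = 96.00 dB.

96.0 dB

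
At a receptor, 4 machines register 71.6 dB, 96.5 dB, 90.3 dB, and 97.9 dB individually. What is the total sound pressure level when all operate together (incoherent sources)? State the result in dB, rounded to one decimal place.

Incoherent sources combine by intensity addition: L_total = 10·log₁₀(Σ 10^(L_i/10)).
Σ 10^(L/10) = 10^(71.6/10) + 10^(96.5/10) + 10^(90.3/10) + 10^(97.9/10) = 1.172e+10.
L_total = 10·log₁₀(1.172e+10) = 100.69 dB.

100.7 dB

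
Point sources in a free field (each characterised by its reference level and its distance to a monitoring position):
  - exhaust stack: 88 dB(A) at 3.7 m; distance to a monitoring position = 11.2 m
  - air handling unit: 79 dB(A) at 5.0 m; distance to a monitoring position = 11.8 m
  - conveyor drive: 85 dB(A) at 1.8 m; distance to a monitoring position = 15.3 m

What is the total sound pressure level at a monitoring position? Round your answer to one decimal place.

Apply inverse-square spreading to bring every level to the receiver, then sum 10^(L/10).
exhaust stack: 88 − 20·log₁₀(11.2/3.7) = 88 − 9.62 = 78.38 dB(A).
air handling unit: 79 − 20·log₁₀(11.8/5.0) = 79 − 7.46 = 71.54 dB(A).
conveyor drive: 85 − 20·log₁₀(15.3/1.8) = 85 − 18.59 = 66.41 dB(A).
Σ 10^(L/10) = 8.750e+07 → L_total = 10·log₁₀(8.750e+07) = 79.42 dB(A).

79.4 dB(A)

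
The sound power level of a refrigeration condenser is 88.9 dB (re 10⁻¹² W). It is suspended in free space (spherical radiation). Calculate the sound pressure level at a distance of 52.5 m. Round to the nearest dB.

44 dB

Free-field spherical radiation: L_p = L_w − 10·log₁₀(4π·r²), r = 52.5 m.
4π·r² = 3.464e+04 m², 10·log₁₀ of that is 45.395 dB.
L_p = 88.9 − 45.395 = 43.50 dB.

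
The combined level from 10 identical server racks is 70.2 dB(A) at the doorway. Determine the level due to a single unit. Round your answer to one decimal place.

10 equal contributions raise the level by 10·log₁₀ 10 = 10.000 dB, so each unit alone gives 70.2 − 10.000.

60.2 dB(A)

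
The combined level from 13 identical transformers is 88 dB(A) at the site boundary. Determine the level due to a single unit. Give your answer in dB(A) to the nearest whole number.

Dividing the total intensity by 13 lowers the level by 10·log₁₀ 13 = 11.139 dB: L₁ = 88 − 11.139.

77 dB(A)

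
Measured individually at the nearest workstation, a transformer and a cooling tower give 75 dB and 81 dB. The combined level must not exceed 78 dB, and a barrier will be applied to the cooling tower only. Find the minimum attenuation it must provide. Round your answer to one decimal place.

The untreated sources together contribute 10^(75/10) = 3.162e+07, i.e. 75.00 dB.
The limit corresponds to 10^(78/10) = 6.310e+07; subtracting the fixed part leaves 3.147e+07 for the cooling tower, i.e. 74.98 dB.
Required insertion loss = 81 − 74.98 = 6.02 dB.

6.0 dB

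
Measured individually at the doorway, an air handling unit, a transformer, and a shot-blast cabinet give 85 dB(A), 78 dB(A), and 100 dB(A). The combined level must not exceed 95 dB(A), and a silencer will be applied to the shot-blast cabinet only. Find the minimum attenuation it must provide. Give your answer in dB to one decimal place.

5.6 dB

Fixed contribution from the other sources: Σ 10^(L/10) = 10^(85/10) + 10^(78/10) = 3.793e+08 (85.79 dB(A)).
To meet 95 dB(A) overall, the treated shot-blast cabinet may contribute at most 10^(95/10) − 3.793e+08 = 2.783e+09, i.e. 94.45 dB(A).
So the shot-blast cabinet must be reduced from 100 to 94.45 dB(A): IL = 5.55 dB.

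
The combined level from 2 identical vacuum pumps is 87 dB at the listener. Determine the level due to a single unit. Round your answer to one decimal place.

Dividing the total intensity by 2 lowers the level by 10·log₁₀ 2 = 3.010 dB: L₁ = 87 − 3.010.

84.0 dB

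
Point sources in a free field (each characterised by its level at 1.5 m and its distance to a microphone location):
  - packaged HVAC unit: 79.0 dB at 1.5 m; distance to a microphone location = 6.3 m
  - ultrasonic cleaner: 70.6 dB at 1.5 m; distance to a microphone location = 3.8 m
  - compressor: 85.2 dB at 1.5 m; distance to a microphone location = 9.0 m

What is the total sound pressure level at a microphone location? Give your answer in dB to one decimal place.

Apply inverse-square spreading to bring every level to the receiver, then sum 10^(L/10).
packaged HVAC unit: 79.0 − 20·log₁₀(6.3/1.5) = 79.0 − 12.46 = 66.54 dB.
ultrasonic cleaner: 70.6 − 20·log₁₀(3.8/1.5) = 70.6 − 8.07 = 62.53 dB.
compressor: 85.2 − 20·log₁₀(9.0/1.5) = 85.2 − 15.56 = 69.64 dB.
Σ 10^(L/10) = 1.549e+07 → L_total = 10·log₁₀(1.549e+07) = 71.90 dB.

71.9 dB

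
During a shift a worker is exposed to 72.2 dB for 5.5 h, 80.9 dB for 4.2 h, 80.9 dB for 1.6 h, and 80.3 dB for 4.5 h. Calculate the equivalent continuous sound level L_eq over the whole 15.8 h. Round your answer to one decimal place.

79.1 dB

The energy average is taken in the linear domain: L_eq = 10·log₁₀[(Σ tᵢ·10^(Lᵢ/10))/T], T = 15.8 h.
Σ tᵢ·10^(Lᵢ/10) = 5.5·10^(72.2/10) + 4.2·10^(80.9/10) + 1.6·10^(80.9/10) + 4.5·10^(80.3/10) = 1.287e+09.
L_eq = 10·log₁₀(1.287e+09/15.8) = 79.11 dB.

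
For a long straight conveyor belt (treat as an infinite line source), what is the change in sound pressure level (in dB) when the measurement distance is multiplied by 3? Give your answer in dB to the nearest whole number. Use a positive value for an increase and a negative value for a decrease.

A line source loses 3 dB per doubling of distance; generally ΔL = −10·log₁₀(r₂/r₁).
ΔL = −10·log₁₀(3) = -4.77 dB.

-5 dB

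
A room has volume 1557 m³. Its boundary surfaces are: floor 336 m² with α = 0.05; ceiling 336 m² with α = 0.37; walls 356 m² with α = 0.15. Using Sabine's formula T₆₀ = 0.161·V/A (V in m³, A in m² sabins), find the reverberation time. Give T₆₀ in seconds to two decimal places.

1.29 s

Summing Sᵢαᵢ: 336·0.05 + 336·0.37 + 356·0.15 = 194.52 m².
T₆₀ = 0.161·V/A = 0.161·1557/194.52 = 1.289 s.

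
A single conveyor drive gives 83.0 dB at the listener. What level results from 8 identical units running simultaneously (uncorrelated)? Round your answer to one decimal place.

With 8 equal, uncorrelated contributions the intensity is 8× that of one unit, giving a rise of 10·log₁₀ 8.
L_total = 83.0 + 10·log₁₀(8) = 83.0 + 9.031 = 92.03 dB.

92.0 dB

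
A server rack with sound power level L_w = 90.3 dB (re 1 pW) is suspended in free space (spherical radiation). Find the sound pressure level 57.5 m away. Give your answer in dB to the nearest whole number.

L_p = L_w − 10·log₁₀(4π·r²) with r = 57.5 m.
4π·r² = 4.155e+04 m², 10·log₁₀ of that is 46.185 dB.
L_p = 90.3 − 46.185 = 44.11 dB.

44 dB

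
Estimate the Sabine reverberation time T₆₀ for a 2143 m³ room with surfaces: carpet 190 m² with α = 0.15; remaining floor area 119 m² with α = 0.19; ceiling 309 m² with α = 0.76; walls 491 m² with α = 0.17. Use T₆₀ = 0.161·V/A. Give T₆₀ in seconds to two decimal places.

0.93 s

A = Σ Sᵢαᵢ = 190·0.15 + 119·0.19 + 309·0.76 + 491·0.17 = 369.42 m².
T₆₀ = 0.161·V/A = 0.161·2143/369.42 = 0.934 s.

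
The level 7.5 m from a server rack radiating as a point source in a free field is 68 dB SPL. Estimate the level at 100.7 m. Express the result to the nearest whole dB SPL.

Point-source attenuation: ΔL = 20·log₁₀(r₂/r₁) = 20·log₁₀(100.7/7.5) = 22.559 dB.
L₂ = 68 − 20·log₁₀(100.7/7.5) = 68 − 22.559 = 45.44 dB SPL.

45 dB SPL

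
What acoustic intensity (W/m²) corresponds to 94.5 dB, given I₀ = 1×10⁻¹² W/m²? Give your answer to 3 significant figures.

L = 10·log₁₀(I/I₀) ⇒ I = I₀·10^(L/10) = 10⁻¹² × 10^9.45.

0.00282 W/m²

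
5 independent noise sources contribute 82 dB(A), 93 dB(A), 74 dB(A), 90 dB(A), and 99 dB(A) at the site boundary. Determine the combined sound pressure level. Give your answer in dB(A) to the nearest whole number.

Incoherent sources combine by intensity addition: L_total = 10·log₁₀(Σ 10^(L_i/10)).
Σ 10^(L/10) = 10^(82/10) + 10^(93/10) + 10^(74/10) + 10^(90/10) + 10^(99/10) = 1.112e+10.
L_total = 10·log₁₀(1.112e+10) = 100.46 dB(A).

100 dB(A)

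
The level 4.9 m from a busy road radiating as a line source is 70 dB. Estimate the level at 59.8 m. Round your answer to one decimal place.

Line-source attenuation: ΔL = 10·log₁₀(r₂/r₁) = 10·log₁₀(59.8/4.9) = 10.865 dB.
L₂ = 70 − 10·log₁₀(59.8/4.9) = 70 − 10.865 = 59.13 dB.

59.1 dB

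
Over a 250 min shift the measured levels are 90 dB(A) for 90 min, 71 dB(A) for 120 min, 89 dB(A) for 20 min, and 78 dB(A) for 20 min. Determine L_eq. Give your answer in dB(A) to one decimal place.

L_eq = 10·log₁₀[(1/T)·Σ tᵢ·10^(Lᵢ/10)] with T = 250 min.
Σ tᵢ·10^(Lᵢ/10) = 90·10^(90/10) + 120·10^(71/10) + 20·10^(89/10) + 20·10^(78/10) = 1.087e+11.
L_eq = 10·log₁₀(1.087e+11/250) = 86.38 dB(A).

86.4 dB(A)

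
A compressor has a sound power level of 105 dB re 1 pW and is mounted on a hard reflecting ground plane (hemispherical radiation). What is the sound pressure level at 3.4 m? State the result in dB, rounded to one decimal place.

86.4 dB

The power spreads over a hemisphere of area 2π·r², so L_p = L_w − 10·log₁₀(2π·r²).
2π·r² = 72.63 m², 10·log₁₀ of that is 18.611 dB.
L_p = 105 − 18.611 = 86.39 dB.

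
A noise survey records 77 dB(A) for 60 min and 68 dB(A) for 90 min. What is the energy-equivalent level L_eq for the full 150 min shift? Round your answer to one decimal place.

L_eq = 10·log₁₀[(1/T)·Σ tᵢ·10^(Lᵢ/10)] with T = 150 min.
Σ tᵢ·10^(Lᵢ/10) = 60·10^(77/10) + 90·10^(68/10) = 3.575e+09.
L_eq = 10·log₁₀(3.575e+09/150) = 73.77 dB(A).

73.8 dB(A)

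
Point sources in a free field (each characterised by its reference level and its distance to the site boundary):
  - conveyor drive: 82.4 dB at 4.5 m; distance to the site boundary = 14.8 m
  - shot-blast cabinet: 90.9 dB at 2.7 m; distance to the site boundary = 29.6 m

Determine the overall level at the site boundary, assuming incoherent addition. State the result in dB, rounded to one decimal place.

74.2 dB

Propagate each source to the receiver with L = L_ref − 20·log₁₀(r/r_ref), then add intensities.
conveyor drive: 82.4 − 20·log₁₀(14.8/4.5) = 82.4 − 10.34 = 72.06 dB.
shot-blast cabinet: 90.9 − 20·log₁₀(29.6/2.7) = 90.9 − 20.80 = 70.10 dB.
Σ 10^(L/10) = 2.630e+07 → L_total = 10·log₁₀(2.630e+07) = 74.20 dB.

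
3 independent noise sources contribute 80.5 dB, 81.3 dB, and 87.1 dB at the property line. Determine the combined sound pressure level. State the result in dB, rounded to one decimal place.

Incoherent sources combine by intensity addition: L_total = 10·log₁₀(Σ 10^(L_i/10)).
Σ 10^(L/10) = 10^(80.5/10) + 10^(81.3/10) + 10^(87.1/10) = 7.600e+08.
L_total = 10·log₁₀(7.600e+08) = 88.81 dB.

88.8 dB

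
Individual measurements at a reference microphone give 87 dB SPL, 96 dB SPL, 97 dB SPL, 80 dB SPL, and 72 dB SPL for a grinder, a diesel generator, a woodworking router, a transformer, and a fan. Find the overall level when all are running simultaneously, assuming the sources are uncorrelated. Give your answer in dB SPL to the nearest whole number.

100 dB SPL

Incoherent sources combine by intensity addition: L_total = 10·log₁₀(Σ 10^(L_i/10)).
Σ 10^(L/10) = 10^(87/10) + 10^(96/10) + 10^(97/10) + 10^(80/10) + 10^(72/10) = 9.610e+09.
L_total = 10·log₁₀(9.610e+09) = 99.83 dB SPL.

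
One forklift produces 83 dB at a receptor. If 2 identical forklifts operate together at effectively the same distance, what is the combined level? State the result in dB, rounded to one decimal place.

With 2 equal, uncorrelated contributions the intensity is 2× that of one unit, giving a rise of 10·log₁₀ 2.
L_total = 83 + 10·log₁₀(2) = 83 + 3.010 = 86.01 dB.

86.0 dB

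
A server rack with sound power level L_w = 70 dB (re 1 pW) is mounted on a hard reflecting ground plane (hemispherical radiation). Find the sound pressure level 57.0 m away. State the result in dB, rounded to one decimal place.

The power spreads over a hemisphere of area 2π·r², so L_p = L_w − 10·log₁₀(2π·r²).
2π·r² = 2.041e+04 m², 10·log₁₀ of that is 43.099 dB.
L_p = 70 − 43.099 = 26.90 dB.

26.9 dB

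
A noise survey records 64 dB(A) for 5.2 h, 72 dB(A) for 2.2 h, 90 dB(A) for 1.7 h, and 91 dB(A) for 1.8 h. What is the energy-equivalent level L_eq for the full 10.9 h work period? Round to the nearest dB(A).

Weight each interval's intensity by its duration and average over T = 10.9 h:
Σ tᵢ·10^(Lᵢ/10) = 5.2·10^(64/10) + 2.2·10^(72/10) + 1.7·10^(90/10) + 1.8·10^(91/10) = 4.014e+09.
L_eq = 10·log₁₀(4.014e+09/10.9) = 85.66 dB(A).

86 dB(A)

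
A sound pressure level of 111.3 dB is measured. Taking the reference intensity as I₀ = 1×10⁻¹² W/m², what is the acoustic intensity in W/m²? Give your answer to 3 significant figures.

L = 10·log₁₀(I/I₀) ⇒ I = I₀·10^(L/10) = 10⁻¹² × 10^11.13.

0.135 W/m²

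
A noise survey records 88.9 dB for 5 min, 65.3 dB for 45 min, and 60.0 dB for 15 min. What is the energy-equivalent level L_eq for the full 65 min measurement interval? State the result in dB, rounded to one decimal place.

L_eq = 10·log₁₀[(1/T)·Σ tᵢ·10^(Lᵢ/10)] with T = 65 min.
Σ tᵢ·10^(Lᵢ/10) = 5·10^(88.9/10) + 45·10^(65.3/10) + 15·10^(60.0/10) = 4.049e+09.
L_eq = 10·log₁₀(4.049e+09/65) = 77.94 dB.

77.9 dB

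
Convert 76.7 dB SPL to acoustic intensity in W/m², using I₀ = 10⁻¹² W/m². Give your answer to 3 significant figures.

4.68e-05 W/m²

I = I₀·10^(L/10) = 10⁻¹² × 10^(76.7/10) = 10^(-4.330).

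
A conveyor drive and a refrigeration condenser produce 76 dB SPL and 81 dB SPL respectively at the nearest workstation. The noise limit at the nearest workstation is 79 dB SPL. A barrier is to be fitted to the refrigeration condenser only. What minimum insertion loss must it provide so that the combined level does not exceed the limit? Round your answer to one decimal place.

Everything except the refrigeration condenser sums to 10^(76/10) = 3.981e+07 in linear terms, 76.00 dB SPL.
To meet 79 dB SPL overall, the treated refrigeration condenser may contribute at most 10^(79/10) − 3.981e+07 = 3.962e+07, i.e. 75.98 dB SPL.
Required insertion loss = 81 − 75.98 = 5.02 dB.

5.0 dB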